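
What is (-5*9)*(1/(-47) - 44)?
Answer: 93105/47 ≈ 1981.0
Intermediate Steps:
(-5*9)*(1/(-47) - 44) = -45*(-1/47 - 44) = -45*(-2069/47) = 93105/47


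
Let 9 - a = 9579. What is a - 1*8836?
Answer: -18406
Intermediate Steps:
a = -9570 (a = 9 - 1*9579 = 9 - 9579 = -9570)
a - 1*8836 = -9570 - 1*8836 = -9570 - 8836 = -18406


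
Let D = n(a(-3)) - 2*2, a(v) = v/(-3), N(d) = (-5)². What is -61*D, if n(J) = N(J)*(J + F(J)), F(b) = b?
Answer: -2806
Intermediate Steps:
N(d) = 25
a(v) = -v/3 (a(v) = v*(-⅓) = -v/3)
n(J) = 50*J (n(J) = 25*(J + J) = 25*(2*J) = 50*J)
D = 46 (D = 50*(-⅓*(-3)) - 2*2 = 50*1 - 4 = 50 - 4 = 46)
-61*D = -61*46 = -2806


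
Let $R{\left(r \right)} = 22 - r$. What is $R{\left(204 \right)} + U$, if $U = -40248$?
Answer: $-40430$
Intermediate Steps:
$R{\left(204 \right)} + U = \left(22 - 204\right) - 40248 = -182 - 40248 = -40430$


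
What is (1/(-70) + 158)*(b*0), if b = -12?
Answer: 0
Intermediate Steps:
(1/(-70) + 158)*(b*0) = (1/(-70) + 158)*(-12*0) = (-1/70 + 158)*0 = (11059/70)*0 = 0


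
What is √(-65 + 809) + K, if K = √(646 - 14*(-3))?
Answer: 2*√186 + 4*√43 ≈ 53.506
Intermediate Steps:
K = 4*√43 (K = √(646 + 42) = √688 = 4*√43 ≈ 26.230)
√(-65 + 809) + K = √(-65 + 809) + 4*√43 = √744 + 4*√43 = 2*√186 + 4*√43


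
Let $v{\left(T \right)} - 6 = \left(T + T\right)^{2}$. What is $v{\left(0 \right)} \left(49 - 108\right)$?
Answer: $-354$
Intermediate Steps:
$v{\left(T \right)} = 6 + 4 T^{2}$ ($v{\left(T \right)} = 6 + \left(T + T\right)^{2} = 6 + \left(2 T\right)^{2} = 6 + 4 T^{2}$)
$v{\left(0 \right)} \left(49 - 108\right) = \left(6 + 4 \cdot 0^{2}\right) \left(49 - 108\right) = \left(6 + 4 \cdot 0\right) \left(-59\right) = \left(6 + 0\right) \left(-59\right) = 6 \left(-59\right) = -354$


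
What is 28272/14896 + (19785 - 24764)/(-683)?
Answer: 307490/33467 ≈ 9.1879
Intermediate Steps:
28272/14896 + (19785 - 24764)/(-683) = 28272*(1/14896) - 4979*(-1/683) = 93/49 + 4979/683 = 307490/33467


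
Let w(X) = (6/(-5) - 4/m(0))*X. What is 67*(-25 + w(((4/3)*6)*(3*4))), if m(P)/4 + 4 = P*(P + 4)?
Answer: -38927/5 ≈ -7785.4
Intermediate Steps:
m(P) = -16 + 4*P*(4 + P) (m(P) = -16 + 4*(P*(P + 4)) = -16 + 4*(P*(4 + P)) = -16 + 4*P*(4 + P))
w(X) = -19*X/20 (w(X) = (6/(-5) - 4/(-16 + 4*0² + 16*0))*X = (6*(-⅕) - 4/(-16 + 4*0 + 0))*X = (-6/5 - 4/(-16 + 0 + 0))*X = (-6/5 - 4/(-16))*X = (-6/5 - 4*(-1/16))*X = (-6/5 + ¼)*X = -19*X/20)
67*(-25 + w(((4/3)*6)*(3*4))) = 67*(-25 - 19*(4/3)*6*3*4/20) = 67*(-25 - 19*(4*(⅓))*6*12/20) = 67*(-25 - 19*(4/3)*6*12/20) = 67*(-25 - 38*12/5) = 67*(-25 - 19/20*96) = 67*(-25 - 456/5) = 67*(-581/5) = -38927/5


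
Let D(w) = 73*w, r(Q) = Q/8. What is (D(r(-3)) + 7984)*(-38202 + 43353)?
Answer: 327876603/8 ≈ 4.0985e+7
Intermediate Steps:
r(Q) = Q/8 (r(Q) = Q*(⅛) = Q/8)
(D(r(-3)) + 7984)*(-38202 + 43353) = (73*((⅛)*(-3)) + 7984)*(-38202 + 43353) = (73*(-3/8) + 7984)*5151 = (-219/8 + 7984)*5151 = (63653/8)*5151 = 327876603/8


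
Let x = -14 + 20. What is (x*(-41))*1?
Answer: -246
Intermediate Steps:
x = 6
(x*(-41))*1 = (6*(-41))*1 = -246*1 = -246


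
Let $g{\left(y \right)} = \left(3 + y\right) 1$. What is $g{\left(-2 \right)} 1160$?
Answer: $1160$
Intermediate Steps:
$g{\left(y \right)} = 3 + y$
$g{\left(-2 \right)} 1160 = \left(3 - 2\right) 1160 = 1 \cdot 1160 = 1160$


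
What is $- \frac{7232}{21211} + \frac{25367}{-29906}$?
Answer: $- \frac{754339629}{634336166} \approx -1.1892$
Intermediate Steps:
$- \frac{7232}{21211} + \frac{25367}{-29906} = \left(-7232\right) \frac{1}{21211} + 25367 \left(- \frac{1}{29906}\right) = - \frac{7232}{21211} - \frac{25367}{29906} = - \frac{754339629}{634336166}$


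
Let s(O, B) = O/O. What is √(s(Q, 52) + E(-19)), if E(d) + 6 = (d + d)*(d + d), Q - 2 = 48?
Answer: √1439 ≈ 37.934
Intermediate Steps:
Q = 50 (Q = 2 + 48 = 50)
E(d) = -6 + 4*d² (E(d) = -6 + (d + d)*(d + d) = -6 + (2*d)*(2*d) = -6 + 4*d²)
s(O, B) = 1
√(s(Q, 52) + E(-19)) = √(1 + (-6 + 4*(-19)²)) = √(1 + (-6 + 4*361)) = √(1 + (-6 + 1444)) = √(1 + 1438) = √1439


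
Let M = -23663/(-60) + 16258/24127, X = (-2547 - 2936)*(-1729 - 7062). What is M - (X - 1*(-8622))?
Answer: -69788717830819/1447620 ≈ -4.8209e+7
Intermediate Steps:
X = 48201053 (X = -5483*(-8791) = 48201053)
M = 571892681/1447620 (M = -23663*(-1/60) + 16258*(1/24127) = 23663/60 + 16258/24127 = 571892681/1447620 ≈ 395.06)
M - (X - 1*(-8622)) = 571892681/1447620 - (48201053 - 1*(-8622)) = 571892681/1447620 - (48201053 + 8622) = 571892681/1447620 - 1*48209675 = 571892681/1447620 - 48209675 = -69788717830819/1447620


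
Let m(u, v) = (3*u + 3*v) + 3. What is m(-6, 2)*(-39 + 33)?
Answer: 54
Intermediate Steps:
m(u, v) = 3 + 3*u + 3*v
m(-6, 2)*(-39 + 33) = (3 + 3*(-6) + 3*2)*(-39 + 33) = (3 - 18 + 6)*(-6) = -9*(-6) = 54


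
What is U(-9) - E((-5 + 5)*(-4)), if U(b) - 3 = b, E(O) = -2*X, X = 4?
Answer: 2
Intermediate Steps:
E(O) = -8 (E(O) = -2*4 = -8)
U(b) = 3 + b
U(-9) - E((-5 + 5)*(-4)) = (3 - 9) - 1*(-8) = -6 + 8 = 2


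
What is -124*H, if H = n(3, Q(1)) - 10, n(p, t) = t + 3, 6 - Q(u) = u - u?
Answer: 124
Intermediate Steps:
Q(u) = 6 (Q(u) = 6 - (u - u) = 6 - 1*0 = 6 + 0 = 6)
n(p, t) = 3 + t
H = -1 (H = (3 + 6) - 10 = 9 - 10 = -1)
-124*H = -124*(-1) = 124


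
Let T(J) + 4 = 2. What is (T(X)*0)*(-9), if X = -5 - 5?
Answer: 0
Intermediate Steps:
X = -10
T(J) = -2 (T(J) = -4 + 2 = -2)
(T(X)*0)*(-9) = -2*0*(-9) = 0*(-9) = 0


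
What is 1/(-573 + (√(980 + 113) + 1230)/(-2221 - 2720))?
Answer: -13995002043/8022620049836 + 4941*√1093/8022620049836 ≈ -0.0017444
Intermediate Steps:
1/(-573 + (√(980 + 113) + 1230)/(-2221 - 2720)) = 1/(-573 + (√1093 + 1230)/(-4941)) = 1/(-573 + (1230 + √1093)*(-1/4941)) = 1/(-573 + (-410/1647 - √1093/4941)) = 1/(-944141/1647 - √1093/4941)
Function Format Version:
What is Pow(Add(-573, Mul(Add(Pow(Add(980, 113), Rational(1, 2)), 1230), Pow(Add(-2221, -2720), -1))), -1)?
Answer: Add(Rational(-13995002043, 8022620049836), Mul(Rational(4941, 8022620049836), Pow(1093, Rational(1, 2)))) ≈ -0.0017444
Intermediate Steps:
Pow(Add(-573, Mul(Add(Pow(Add(980, 113), Rational(1, 2)), 1230), Pow(Add(-2221, -2720), -1))), -1) = Pow(Add(-573, Mul(Add(Pow(1093, Rational(1, 2)), 1230), Pow(-4941, -1))), -1) = Pow(Add(-573, Mul(Add(1230, Pow(1093, Rational(1, 2))), Rational(-1, 4941))), -1) = Pow(Add(-573, Add(Rational(-410, 1647), Mul(Rational(-1, 4941), Pow(1093, Rational(1, 2))))), -1) = Pow(Add(Rational(-944141, 1647), Mul(Rational(-1, 4941), Pow(1093, Rational(1, 2)))), -1)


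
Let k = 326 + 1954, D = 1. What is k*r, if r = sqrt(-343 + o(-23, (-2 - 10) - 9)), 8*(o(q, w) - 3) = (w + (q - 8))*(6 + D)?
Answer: 1140*I*sqrt(1542) ≈ 44766.0*I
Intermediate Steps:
k = 2280
o(q, w) = -4 + 7*q/8 + 7*w/8 (o(q, w) = 3 + ((w + (q - 8))*(6 + 1))/8 = 3 + ((w + (-8 + q))*7)/8 = 3 + ((-8 + q + w)*7)/8 = 3 + (-56 + 7*q + 7*w)/8 = 3 + (-7 + 7*q/8 + 7*w/8) = -4 + 7*q/8 + 7*w/8)
r = I*sqrt(1542)/2 (r = sqrt(-343 + (-4 + (7/8)*(-23) + 7*((-2 - 10) - 9)/8)) = sqrt(-343 + (-4 - 161/8 + 7*(-12 - 9)/8)) = sqrt(-343 + (-4 - 161/8 + (7/8)*(-21))) = sqrt(-343 + (-4 - 161/8 - 147/8)) = sqrt(-343 - 85/2) = sqrt(-771/2) = I*sqrt(1542)/2 ≈ 19.634*I)
k*r = 2280*(I*sqrt(1542)/2) = 1140*I*sqrt(1542)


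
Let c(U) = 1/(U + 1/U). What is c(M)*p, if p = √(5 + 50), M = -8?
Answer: -8*√55/65 ≈ -0.91276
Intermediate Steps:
p = √55 ≈ 7.4162
c(M)*p = (-8/(1 + (-8)²))*√55 = (-8/(1 + 64))*√55 = (-8/65)*√55 = (-8*1/65)*√55 = -8*√55/65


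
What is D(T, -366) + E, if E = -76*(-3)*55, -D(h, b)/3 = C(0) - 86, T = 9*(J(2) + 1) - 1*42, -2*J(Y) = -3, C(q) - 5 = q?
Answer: 12783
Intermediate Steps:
C(q) = 5 + q
J(Y) = 3/2 (J(Y) = -½*(-3) = 3/2)
T = -39/2 (T = 9*(3/2 + 1) - 1*42 = 9*(5/2) - 42 = 45/2 - 42 = -39/2 ≈ -19.500)
D(h, b) = 243 (D(h, b) = -3*((5 + 0) - 86) = -3*(5 - 86) = -3*(-81) = 243)
E = 12540 (E = 228*55 = 12540)
D(T, -366) + E = 243 + 12540 = 12783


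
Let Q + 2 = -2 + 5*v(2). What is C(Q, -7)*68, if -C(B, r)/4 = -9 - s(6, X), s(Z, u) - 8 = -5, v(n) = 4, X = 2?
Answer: 3264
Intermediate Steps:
s(Z, u) = 3 (s(Z, u) = 8 - 5 = 3)
Q = 16 (Q = -2 + (-2 + 5*4) = -2 + (-2 + 20) = -2 + 18 = 16)
C(B, r) = 48 (C(B, r) = -4*(-9 - 1*3) = -4*(-9 - 3) = -4*(-12) = 48)
C(Q, -7)*68 = 48*68 = 3264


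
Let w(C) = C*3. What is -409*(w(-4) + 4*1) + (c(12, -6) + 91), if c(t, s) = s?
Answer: 3357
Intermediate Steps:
w(C) = 3*C
-409*(w(-4) + 4*1) + (c(12, -6) + 91) = -409*(3*(-4) + 4*1) + (-6 + 91) = -409*(-12 + 4) + 85 = -409*(-8) + 85 = 3272 + 85 = 3357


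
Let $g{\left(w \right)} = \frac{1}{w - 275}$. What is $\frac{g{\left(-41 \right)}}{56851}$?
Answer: $- \frac{1}{17964916} \approx -5.5664 \cdot 10^{-8}$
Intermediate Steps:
$g{\left(w \right)} = \frac{1}{-275 + w}$
$\frac{g{\left(-41 \right)}}{56851} = \frac{1}{\left(-275 - 41\right) 56851} = \frac{1}{-316} \cdot \frac{1}{56851} = \left(- \frac{1}{316}\right) \frac{1}{56851} = - \frac{1}{17964916}$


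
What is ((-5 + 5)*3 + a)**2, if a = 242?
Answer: 58564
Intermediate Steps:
((-5 + 5)*3 + a)**2 = ((-5 + 5)*3 + 242)**2 = (0*3 + 242)**2 = (0 + 242)**2 = 242**2 = 58564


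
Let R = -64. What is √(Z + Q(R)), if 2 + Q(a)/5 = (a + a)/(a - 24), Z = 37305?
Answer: 5*√180543/11 ≈ 193.14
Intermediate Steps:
Q(a) = -10 + 10*a/(-24 + a) (Q(a) = -10 + 5*((a + a)/(a - 24)) = -10 + 5*((2*a)/(-24 + a)) = -10 + 5*(2*a/(-24 + a)) = -10 + 10*a/(-24 + a))
√(Z + Q(R)) = √(37305 + 240/(-24 - 64)) = √(37305 + 240/(-88)) = √(37305 + 240*(-1/88)) = √(37305 - 30/11) = √(410325/11) = 5*√180543/11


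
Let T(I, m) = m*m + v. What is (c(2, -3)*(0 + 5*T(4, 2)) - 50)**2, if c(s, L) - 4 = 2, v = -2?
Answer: 100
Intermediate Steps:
c(s, L) = 6 (c(s, L) = 4 + 2 = 6)
T(I, m) = -2 + m**2 (T(I, m) = m*m - 2 = m**2 - 2 = -2 + m**2)
(c(2, -3)*(0 + 5*T(4, 2)) - 50)**2 = (6*(0 + 5*(-2 + 2**2)) - 50)**2 = (6*(0 + 5*(-2 + 4)) - 50)**2 = (6*(0 + 5*2) - 50)**2 = (6*(0 + 10) - 50)**2 = (6*10 - 50)**2 = (60 - 50)**2 = 10**2 = 100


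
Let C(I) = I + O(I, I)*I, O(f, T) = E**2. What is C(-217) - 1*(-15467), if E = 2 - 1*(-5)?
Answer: 4617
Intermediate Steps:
E = 7 (E = 2 + 5 = 7)
O(f, T) = 49 (O(f, T) = 7**2 = 49)
C(I) = 50*I (C(I) = I + 49*I = 50*I)
C(-217) - 1*(-15467) = 50*(-217) - 1*(-15467) = -10850 + 15467 = 4617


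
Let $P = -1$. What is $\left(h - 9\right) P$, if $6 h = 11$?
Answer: $\frac{43}{6} \approx 7.1667$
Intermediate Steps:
$h = \frac{11}{6}$ ($h = \frac{1}{6} \cdot 11 = \frac{11}{6} \approx 1.8333$)
$\left(h - 9\right) P = \left(\frac{11}{6} - 9\right) \left(-1\right) = \left(- \frac{43}{6}\right) \left(-1\right) = \frac{43}{6}$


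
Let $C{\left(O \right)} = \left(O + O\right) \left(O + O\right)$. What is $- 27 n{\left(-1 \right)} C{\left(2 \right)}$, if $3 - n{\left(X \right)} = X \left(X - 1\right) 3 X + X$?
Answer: $-4320$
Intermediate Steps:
$C{\left(O \right)} = 4 O^{2}$ ($C{\left(O \right)} = 2 O 2 O = 4 O^{2}$)
$n{\left(X \right)} = 3 - X - 3 X^{2} \left(-1 + X\right)$ ($n{\left(X \right)} = 3 - \left(X \left(X - 1\right) 3 X + X\right) = 3 - \left(X \left(-1 + X\right) 3 X + X\right) = 3 - \left(3 X \left(-1 + X\right) X + X\right) = 3 - \left(3 X^{2} \left(-1 + X\right) + X\right) = 3 - \left(X + 3 X^{2} \left(-1 + X\right)\right) = 3 - X - 3 X^{2} \left(-1 + X\right)$)
$- 27 n{\left(-1 \right)} C{\left(2 \right)} = - 27 \left(3 - -1 - 3 \left(-1\right)^{3} + 3 \left(-1\right)^{2}\right) 4 \cdot 2^{2} = - 27 \left(3 + 1 - -3 + 3 \cdot 1\right) 4 \cdot 4 = - 27 \left(3 + 1 + 3 + 3\right) 16 = \left(-27\right) 10 \cdot 16 = \left(-270\right) 16 = -4320$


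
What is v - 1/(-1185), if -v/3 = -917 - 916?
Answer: 6516316/1185 ≈ 5499.0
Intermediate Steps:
v = 5499 (v = -3*(-917 - 916) = -3*(-1833) = 5499)
v - 1/(-1185) = 5499 - 1/(-1185) = 5499 - 1*(-1/1185) = 5499 + 1/1185 = 6516316/1185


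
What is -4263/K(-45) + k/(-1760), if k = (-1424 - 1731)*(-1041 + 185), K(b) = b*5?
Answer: -5001251/3300 ≈ -1515.5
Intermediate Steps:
K(b) = 5*b
k = 2700680 (k = -3155*(-856) = 2700680)
-4263/K(-45) + k/(-1760) = -4263/(5*(-45)) + 2700680/(-1760) = -4263/(-225) + 2700680*(-1/1760) = -4263*(-1/225) - 67517/44 = 1421/75 - 67517/44 = -5001251/3300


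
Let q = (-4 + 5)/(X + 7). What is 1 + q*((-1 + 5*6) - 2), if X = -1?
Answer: 11/2 ≈ 5.5000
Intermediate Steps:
q = 1/6 (q = (-4 + 5)/(-1 + 7) = 1/6 ≈ 0.16667)
1 + q*((-1 + 5*6) - 2) = 1 + ((-1 + 5*6) - 2)/6 = 1 + ((-1 + 30) - 2)/6 = 1 + (29 - 2)/6 = 1 + (1/6)*27 = 1 + 9/2 = 11/2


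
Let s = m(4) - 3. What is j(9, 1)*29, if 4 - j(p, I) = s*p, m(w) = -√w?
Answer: 1421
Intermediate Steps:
s = -5 (s = -√4 - 3 = -1*2 - 3 = -2 - 3 = -5)
j(p, I) = 4 + 5*p (j(p, I) = 4 - (-5)*p = 4 + 5*p)
j(9, 1)*29 = (4 + 5*9)*29 = (4 + 45)*29 = 49*29 = 1421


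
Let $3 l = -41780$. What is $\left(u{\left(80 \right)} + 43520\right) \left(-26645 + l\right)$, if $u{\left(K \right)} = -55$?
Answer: $- \frac{5290342475}{3} \approx -1.7634 \cdot 10^{9}$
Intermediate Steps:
$l = - \frac{41780}{3}$ ($l = \frac{1}{3} \left(-41780\right) = - \frac{41780}{3} \approx -13927.0$)
$\left(u{\left(80 \right)} + 43520\right) \left(-26645 + l\right) = \left(-55 + 43520\right) \left(-26645 - \frac{41780}{3}\right) = 43465 \left(- \frac{121715}{3}\right) = - \frac{5290342475}{3}$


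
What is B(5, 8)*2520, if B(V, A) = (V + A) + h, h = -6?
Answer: 17640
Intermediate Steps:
B(V, A) = -6 + A + V (B(V, A) = (V + A) - 6 = (A + V) - 6 = -6 + A + V)
B(5, 8)*2520 = (-6 + 8 + 5)*2520 = 7*2520 = 17640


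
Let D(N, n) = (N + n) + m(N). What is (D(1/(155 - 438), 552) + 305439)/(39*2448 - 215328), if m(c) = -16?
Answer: -21647731/8479812 ≈ -2.5529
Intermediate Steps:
D(N, n) = -16 + N + n (D(N, n) = (N + n) - 16 = -16 + N + n)
(D(1/(155 - 438), 552) + 305439)/(39*2448 - 215328) = ((-16 + 1/(155 - 438) + 552) + 305439)/(39*2448 - 215328) = ((-16 + 1/(-283) + 552) + 305439)/(95472 - 215328) = ((-16 - 1/283 + 552) + 305439)/(-119856) = (151687/283 + 305439)*(-1/119856) = (86590924/283)*(-1/119856) = -21647731/8479812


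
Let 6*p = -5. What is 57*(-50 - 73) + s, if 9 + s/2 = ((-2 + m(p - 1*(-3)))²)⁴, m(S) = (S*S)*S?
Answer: 94163128298195492177809633/2369190669160808448 ≈ 3.9745e+7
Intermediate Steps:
p = -⅚ (p = (⅙)*(-5) = -⅚ ≈ -0.83333)
m(S) = S³ (m(S) = S²*S = S³)
s = 94179738693976978605838561/2369190669160808448 (s = -18 + 2*((-2 + (-⅚ - 1*(-3))³)²)⁴ = -18 + 2*((-2 + (-⅚ + 3)³)²)⁴ = -18 + 2*((-2 + (13/6)³)²)⁴ = -18 + 2*((-2 + 2197/216)²)⁴ = -18 + 2*((1765/216)²)⁴ = -18 + 2*(3115225/46656)⁴ = -18 + 2*(94179781339409023500390625/4738381338321616896) = -18 + 94179781339409023500390625/2369190669160808448 = 94179738693976978605838561/2369190669160808448 ≈ 3.9752e+7)
57*(-50 - 73) + s = 57*(-50 - 73) + 94179738693976978605838561/2369190669160808448 = 57*(-123) + 94179738693976978605838561/2369190669160808448 = -7011 + 94179738693976978605838561/2369190669160808448 = 94163128298195492177809633/2369190669160808448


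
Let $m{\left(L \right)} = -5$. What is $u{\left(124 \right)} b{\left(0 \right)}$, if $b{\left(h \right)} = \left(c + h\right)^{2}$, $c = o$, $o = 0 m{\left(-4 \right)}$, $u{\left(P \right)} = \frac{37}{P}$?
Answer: $0$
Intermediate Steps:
$o = 0$ ($o = 0 \left(-5\right) = 0$)
$c = 0$
$b{\left(h \right)} = h^{2}$ ($b{\left(h \right)} = \left(0 + h\right)^{2} = h^{2}$)
$u{\left(124 \right)} b{\left(0 \right)} = \frac{37}{124} \cdot 0^{2} = 37 \cdot \frac{1}{124} \cdot 0 = \frac{37}{124} \cdot 0 = 0$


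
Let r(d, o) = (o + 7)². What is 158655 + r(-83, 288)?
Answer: 245680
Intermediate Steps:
r(d, o) = (7 + o)²
158655 + r(-83, 288) = 158655 + (7 + 288)² = 158655 + 295² = 158655 + 87025 = 245680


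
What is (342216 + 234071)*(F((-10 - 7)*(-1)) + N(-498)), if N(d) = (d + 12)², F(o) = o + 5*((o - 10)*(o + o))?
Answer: 136812262661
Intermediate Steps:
F(o) = o + 10*o*(-10 + o) (F(o) = o + 5*((-10 + o)*(2*o)) = o + 5*(2*o*(-10 + o)) = o + 10*o*(-10 + o))
N(d) = (12 + d)²
(342216 + 234071)*(F((-10 - 7)*(-1)) + N(-498)) = (342216 + 234071)*(((-10 - 7)*(-1))*(-99 + 10*((-10 - 7)*(-1))) + (12 - 498)²) = 576287*((-17*(-1))*(-99 + 10*(-17*(-1))) + (-486)²) = 576287*(17*(-99 + 10*17) + 236196) = 576287*(17*(-99 + 170) + 236196) = 576287*(17*71 + 236196) = 576287*(1207 + 236196) = 576287*237403 = 136812262661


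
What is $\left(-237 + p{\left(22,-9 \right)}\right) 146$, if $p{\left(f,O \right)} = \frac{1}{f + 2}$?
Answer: $- \frac{415151}{12} \approx -34596.0$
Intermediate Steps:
$p{\left(f,O \right)} = \frac{1}{2 + f}$
$\left(-237 + p{\left(22,-9 \right)}\right) 146 = \left(-237 + \frac{1}{2 + 22}\right) 146 = \left(-237 + \frac{1}{24}\right) 146 = \left(- \frac{5687}{24}\right) 146 = - \frac{415151}{12}$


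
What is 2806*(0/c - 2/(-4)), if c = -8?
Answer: 1403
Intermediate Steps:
2806*(0/c - 2/(-4)) = 2806*(0/(-8) - 2/(-4)) = 2806*(0*(-1/8) - 2*(-1/4)) = 2806*(0 + 1/2) = 2806*(1/2) = 1403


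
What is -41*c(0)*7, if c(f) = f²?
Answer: 0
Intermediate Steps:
-41*c(0)*7 = -41*0²*7 = -41*0*7 = 0*7 = 0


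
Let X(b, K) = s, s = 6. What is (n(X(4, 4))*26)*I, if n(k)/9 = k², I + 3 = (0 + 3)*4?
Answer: 75816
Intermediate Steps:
X(b, K) = 6
I = 9 (I = -3 + (0 + 3)*4 = -3 + 3*4 = -3 + 12 = 9)
n(k) = 9*k²
(n(X(4, 4))*26)*I = ((9*6²)*26)*9 = ((9*36)*26)*9 = (324*26)*9 = 8424*9 = 75816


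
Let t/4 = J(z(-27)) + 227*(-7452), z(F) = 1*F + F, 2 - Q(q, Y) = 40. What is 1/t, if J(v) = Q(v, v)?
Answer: -1/6766568 ≈ -1.4779e-7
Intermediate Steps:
Q(q, Y) = -38 (Q(q, Y) = 2 - 1*40 = 2 - 40 = -38)
z(F) = 2*F (z(F) = F + F = 2*F)
J(v) = -38
t = -6766568 (t = 4*(-38 + 227*(-7452)) = 4*(-38 - 1691604) = 4*(-1691642) = -6766568)
1/t = 1/(-6766568) = -1/6766568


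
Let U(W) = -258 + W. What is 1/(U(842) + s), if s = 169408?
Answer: 1/169992 ≈ 5.8826e-6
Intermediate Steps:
1/(U(842) + s) = 1/((-258 + 842) + 169408) = 1/(584 + 169408) = 1/169992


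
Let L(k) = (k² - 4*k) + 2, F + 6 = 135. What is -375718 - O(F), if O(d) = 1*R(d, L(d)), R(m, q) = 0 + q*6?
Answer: -472480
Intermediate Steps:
F = 129 (F = -6 + 135 = 129)
L(k) = 2 + k² - 4*k
R(m, q) = 6*q (R(m, q) = 0 + 6*q = 6*q)
O(d) = 12 - 24*d + 6*d² (O(d) = 1*(6*(2 + d² - 4*d)) = 1*(12 - 24*d + 6*d²) = 12 - 24*d + 6*d²)
-375718 - O(F) = -375718 - (12 - 24*129 + 6*129²) = -375718 - (12 - 3096 + 6*16641) = -375718 - (12 - 3096 + 99846) = -375718 - 1*96762 = -375718 - 96762 = -472480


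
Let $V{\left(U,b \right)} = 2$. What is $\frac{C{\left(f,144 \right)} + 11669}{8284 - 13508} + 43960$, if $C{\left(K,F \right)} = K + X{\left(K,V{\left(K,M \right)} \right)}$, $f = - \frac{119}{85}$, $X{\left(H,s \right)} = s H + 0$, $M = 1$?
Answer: $\frac{287044219}{6530} \approx 43958.0$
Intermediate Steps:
$X{\left(H,s \right)} = H s$ ($X{\left(H,s \right)} = H s + 0 = H s$)
$f = - \frac{7}{5}$ ($f = \left(-119\right) \frac{1}{85} = - \frac{7}{5} \approx -1.4$)
$C{\left(K,F \right)} = 3 K$ ($C{\left(K,F \right)} = K + K 2 = K + 2 K = 3 K$)
$\frac{C{\left(f,144 \right)} + 11669}{8284 - 13508} + 43960 = \frac{3 \left(- \frac{7}{5}\right) + 11669}{8284 - 13508} + 43960 = \frac{- \frac{21}{5} + 11669}{-5224} + 43960 = \frac{58324}{5} \left(- \frac{1}{5224}\right) + 43960 = - \frac{14581}{6530} + 43960 = \frac{287044219}{6530}$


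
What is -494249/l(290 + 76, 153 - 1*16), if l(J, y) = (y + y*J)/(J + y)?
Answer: -248607247/50279 ≈ -4944.6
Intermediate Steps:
l(J, y) = (y + J*y)/(J + y)
-494249/l(290 + 76, 153 - 1*16) = -494249*((290 + 76) + (153 - 1*16))/((1 + (290 + 76))*(153 - 1*16)) = -494249*(366 + (153 - 16))/((1 + 366)*(153 - 16)) = -494249/(137*367/(366 + 137)) = -494249/(137*367/503) = -494249/(137*(1/503)*367) = -494249/50279/503 = -494249*503/50279 = -248607247/50279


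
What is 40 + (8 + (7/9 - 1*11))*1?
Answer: 340/9 ≈ 37.778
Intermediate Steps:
40 + (8 + (7/9 - 1*11))*1 = 40 + (8 + (7*(⅑) - 11))*1 = 40 + (8 + (7/9 - 11))*1 = 40 + (8 - 92/9)*1 = 40 - 20/9*1 = 40 - 20/9 = 340/9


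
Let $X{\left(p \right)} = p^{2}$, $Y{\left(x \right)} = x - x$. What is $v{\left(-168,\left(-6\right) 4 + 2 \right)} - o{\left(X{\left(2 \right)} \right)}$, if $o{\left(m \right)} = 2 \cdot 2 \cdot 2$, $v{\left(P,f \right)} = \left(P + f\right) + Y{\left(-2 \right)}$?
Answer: $-198$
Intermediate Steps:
$Y{\left(x \right)} = 0$
$v{\left(P,f \right)} = P + f$ ($v{\left(P,f \right)} = \left(P + f\right) + 0 = P + f$)
$o{\left(m \right)} = 8$ ($o{\left(m \right)} = 4 \cdot 2 = 8$)
$v{\left(-168,\left(-6\right) 4 + 2 \right)} - o{\left(X{\left(2 \right)} \right)} = \left(-168 + \left(\left(-6\right) 4 + 2\right)\right) - 8 = \left(-168 + \left(-24 + 2\right)\right) - 8 = \left(-168 - 22\right) - 8 = -190 - 8 = -198$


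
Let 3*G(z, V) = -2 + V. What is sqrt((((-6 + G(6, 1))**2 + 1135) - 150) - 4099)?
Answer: I*sqrt(27665)/3 ≈ 55.443*I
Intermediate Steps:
G(z, V) = -2/3 + V/3 (G(z, V) = (-2 + V)/3 = -2/3 + V/3)
sqrt((((-6 + G(6, 1))**2 + 1135) - 150) - 4099) = sqrt((((-6 + (-2/3 + (1/3)*1))**2 + 1135) - 150) - 4099) = sqrt((((-6 + (-2/3 + 1/3))**2 + 1135) - 150) - 4099) = sqrt((((-6 - 1/3)**2 + 1135) - 150) - 4099) = sqrt((((-19/3)**2 + 1135) - 150) - 4099) = sqrt(((361/9 + 1135) - 150) - 4099) = sqrt((10576/9 - 150) - 4099) = sqrt(9226/9 - 4099) = sqrt(-27665/9) = I*sqrt(27665)/3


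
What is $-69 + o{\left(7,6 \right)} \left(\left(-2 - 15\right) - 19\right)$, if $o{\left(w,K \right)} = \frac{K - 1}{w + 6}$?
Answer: $- \frac{1077}{13} \approx -82.846$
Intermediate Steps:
$o{\left(w,K \right)} = \frac{-1 + K}{6 + w}$
$-69 + o{\left(7,6 \right)} \left(\left(-2 - 15\right) - 19\right) = -69 + \frac{-1 + 6}{6 + 7} \left(\left(-2 - 15\right) - 19\right) = -69 + \frac{1}{13} \cdot 5 \left(-17 - 19\right) = -69 + \frac{1}{13} \cdot 5 \left(-36\right) = -69 + \frac{5}{13} \left(-36\right) = -69 - \frac{180}{13} = - \frac{1077}{13}$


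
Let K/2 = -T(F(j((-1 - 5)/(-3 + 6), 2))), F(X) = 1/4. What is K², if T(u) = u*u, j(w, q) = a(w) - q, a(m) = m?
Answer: 1/64 ≈ 0.015625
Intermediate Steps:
j(w, q) = w - q
F(X) = ¼
T(u) = u²
K = -⅛ (K = 2*(-(¼)²) = 2*(-1*1/16) = 2*(-1/16) = -⅛ ≈ -0.12500)
K² = (-⅛)² = 1/64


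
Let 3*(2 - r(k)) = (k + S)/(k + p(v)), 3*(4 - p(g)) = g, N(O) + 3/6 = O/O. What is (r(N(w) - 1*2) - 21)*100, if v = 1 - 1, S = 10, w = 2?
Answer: -6040/3 ≈ -2013.3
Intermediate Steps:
v = 0
N(O) = 1/2 (N(O) = -1/2 + O/O = -1/2 + 1 = 1/2)
p(g) = 4 - g/3
r(k) = 2 - (10 + k)/(3*(4 + k)) (r(k) = 2 - (k + 10)/(3*(k + (4 - 1/3*0))) = 2 - (10 + k)/(3*(k + (4 + 0))) = 2 - (10 + k)/(3*(k + 4)) = 2 - (10 + k)/(3*(4 + k)))
(r(N(w) - 1*2) - 21)*100 = ((14 + 5*(1/2 - 1*2))/(3*(4 + (1/2 - 1*2))) - 21)*100 = ((14 + 5*(1/2 - 2))/(3*(4 + (1/2 - 2))) - 21)*100 = ((14 + 5*(-3/2))/(3*(4 - 3/2)) - 21)*100 = ((14 - 15/2)/(3*(5/2)) - 21)*100 = ((1/3)*(2/5)*(13/2) - 21)*100 = (13/15 - 21)*100 = -302/15*100 = -6040/3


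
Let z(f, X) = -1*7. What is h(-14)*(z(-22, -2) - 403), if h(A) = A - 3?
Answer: 6970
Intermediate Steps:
h(A) = -3 + A
z(f, X) = -7
h(-14)*(z(-22, -2) - 403) = (-3 - 14)*(-7 - 403) = -17*(-410) = 6970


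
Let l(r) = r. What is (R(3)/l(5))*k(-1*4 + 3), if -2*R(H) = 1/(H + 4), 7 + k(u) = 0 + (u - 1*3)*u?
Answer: 3/70 ≈ 0.042857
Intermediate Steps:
k(u) = -7 + u*(-3 + u) (k(u) = -7 + (0 + (u - 1*3)*u) = -7 + (0 + (u - 3)*u) = -7 + (0 + (-3 + u)*u) = -7 + (0 + u*(-3 + u)) = -7 + u*(-3 + u))
R(H) = -1/(2*(4 + H)) (R(H) = -1/(2*(H + 4)) = -1/(2*(4 + H)))
(R(3)/l(5))*k(-1*4 + 3) = (-1/(8 + 2*3)/5)*(-7 + (-1*4 + 3)² - 3*(-1*4 + 3)) = (-1/(8 + 6)*(⅕))*(-7 + (-4 + 3)² - 3*(-4 + 3)) = (-1/14*(⅕))*(-7 + (-1)² - 3*(-1)) = (-1*1/14*(⅕))*(-7 + 1 + 3) = -1/14*⅕*(-3) = -1/70*(-3) = 3/70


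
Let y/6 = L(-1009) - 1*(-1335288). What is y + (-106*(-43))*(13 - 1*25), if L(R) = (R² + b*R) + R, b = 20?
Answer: 13938384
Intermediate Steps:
L(R) = R² + 21*R (L(R) = (R² + 20*R) + R = R² + 21*R)
y = 13993080 (y = 6*(-1009*(21 - 1009) - 1*(-1335288)) = 6*(-1009*(-988) + 1335288) = 6*(996892 + 1335288) = 6*2332180 = 13993080)
y + (-106*(-43))*(13 - 1*25) = 13993080 + (-106*(-43))*(13 - 1*25) = 13993080 + 4558*(13 - 25) = 13993080 + 4558*(-12) = 13993080 - 54696 = 13938384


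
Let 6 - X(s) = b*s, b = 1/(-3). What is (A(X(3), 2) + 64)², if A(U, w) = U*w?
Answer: 6084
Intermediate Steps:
b = -⅓ ≈ -0.33333
X(s) = 6 + s/3 (X(s) = 6 - (-1)*s/3 = 6 + s/3)
(A(X(3), 2) + 64)² = ((6 + (⅓)*3)*2 + 64)² = ((6 + 1)*2 + 64)² = (7*2 + 64)² = (14 + 64)² = 78² = 6084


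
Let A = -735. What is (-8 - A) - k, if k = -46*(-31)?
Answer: -699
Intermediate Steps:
k = 1426
(-8 - A) - k = (-8 - 1*(-735)) - 1*1426 = (-8 + 735) - 1426 = 727 - 1426 = -699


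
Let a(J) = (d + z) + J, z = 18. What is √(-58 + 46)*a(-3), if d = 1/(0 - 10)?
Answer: 149*I*√3/5 ≈ 51.615*I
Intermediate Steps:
d = -⅒ (d = 1/(-10) = -⅒ ≈ -0.10000)
a(J) = 179/10 + J (a(J) = (-⅒ + 18) + J = 179/10 + J)
√(-58 + 46)*a(-3) = √(-58 + 46)*(179/10 - 3) = √(-12)*(149/10) = (2*I*√3)*(149/10) = 149*I*√3/5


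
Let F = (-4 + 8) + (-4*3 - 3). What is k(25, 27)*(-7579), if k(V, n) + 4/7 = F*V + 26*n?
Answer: -22623315/7 ≈ -3.2319e+6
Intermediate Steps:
F = -11 (F = 4 + (-12 - 3) = 4 - 15 = -11)
k(V, n) = -4/7 - 11*V + 26*n (k(V, n) = -4/7 + (-11*V + 26*n) = -4/7 - 11*V + 26*n)
k(25, 27)*(-7579) = (-4/7 - 11*25 + 26*27)*(-7579) = (-4/7 - 275 + 702)*(-7579) = (2985/7)*(-7579) = -22623315/7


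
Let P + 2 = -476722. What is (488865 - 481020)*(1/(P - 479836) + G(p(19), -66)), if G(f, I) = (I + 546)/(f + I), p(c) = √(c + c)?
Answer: -23773350805071/413042608 - 1882800*√38/2159 ≈ -62932.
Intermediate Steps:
p(c) = √2*√c (p(c) = √(2*c) = √2*√c)
G(f, I) = (546 + I)/(I + f)
P = -476724 (P = -2 - 476722 = -476724)
(488865 - 481020)*(1/(P - 479836) + G(p(19), -66)) = (488865 - 481020)*(1/(-476724 - 479836) + (546 - 66)/(-66 + √2*√19)) = 7845*(1/(-956560) + 480/(-66 + √38)) = 7845*(-1/956560 + 480/(-66 + √38)) = -1569/191312 + 3765600/(-66 + √38)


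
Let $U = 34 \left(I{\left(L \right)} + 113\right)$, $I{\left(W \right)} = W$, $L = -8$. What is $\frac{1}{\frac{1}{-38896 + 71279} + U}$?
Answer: $\frac{32383}{115607311} \approx 0.00028011$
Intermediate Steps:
$U = 3570$ ($U = 34 \left(-8 + 113\right) = 34 \cdot 105 = 3570$)
$\frac{1}{\frac{1}{-38896 + 71279} + U} = \frac{1}{\frac{1}{-38896 + 71279} + 3570} = \frac{1}{\frac{1}{32383} + 3570} = \frac{1}{\frac{115607311}{32383}} = \frac{32383}{115607311}$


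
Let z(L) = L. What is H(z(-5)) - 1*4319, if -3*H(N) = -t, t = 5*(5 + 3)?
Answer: -12917/3 ≈ -4305.7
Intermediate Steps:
t = 40 (t = 5*8 = 40)
H(N) = 40/3 (H(N) = -(-1)*40/3 = -⅓*(-40) = 40/3)
H(z(-5)) - 1*4319 = 40/3 - 1*4319 = 40/3 - 4319 = -12917/3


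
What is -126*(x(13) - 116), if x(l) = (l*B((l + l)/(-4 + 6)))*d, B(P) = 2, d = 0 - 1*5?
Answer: 30996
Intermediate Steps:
d = -5 (d = 0 - 5 = -5)
x(l) = -10*l (x(l) = (l*2)*(-5) = (2*l)*(-5) = -10*l)
-126*(x(13) - 116) = -126*(-10*13 - 116) = -126*(-130 - 116) = -126*(-246) = 30996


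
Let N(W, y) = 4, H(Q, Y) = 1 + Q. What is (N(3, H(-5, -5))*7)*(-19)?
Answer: -532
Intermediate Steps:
(N(3, H(-5, -5))*7)*(-19) = (4*7)*(-19) = 28*(-19) = -532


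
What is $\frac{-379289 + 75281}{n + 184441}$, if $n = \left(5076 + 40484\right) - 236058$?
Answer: $\frac{101336}{2019} \approx 50.191$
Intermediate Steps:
$n = -190498$ ($n = 45560 - 236058 = -190498$)
$\frac{-379289 + 75281}{n + 184441} = \frac{-379289 + 75281}{-190498 + 184441} = - \frac{304008}{-6057} = \left(-304008\right) \left(- \frac{1}{6057}\right) = \frac{101336}{2019}$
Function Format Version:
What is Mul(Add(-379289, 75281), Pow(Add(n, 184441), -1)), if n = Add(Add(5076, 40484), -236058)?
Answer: Rational(101336, 2019) ≈ 50.191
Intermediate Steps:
n = -190498 (n = Add(45560, -236058) = -190498)
Mul(Add(-379289, 75281), Pow(Add(n, 184441), -1)) = Mul(Add(-379289, 75281), Pow(Add(-190498, 184441), -1)) = Mul(-304008, Pow(-6057, -1)) = Mul(-304008, Rational(-1, 6057)) = Rational(101336, 2019)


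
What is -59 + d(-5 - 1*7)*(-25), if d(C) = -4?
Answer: 41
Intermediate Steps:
-59 + d(-5 - 1*7)*(-25) = -59 - 4*(-25) = -59 + 100 = 41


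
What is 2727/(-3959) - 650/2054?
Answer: -314408/312761 ≈ -1.0053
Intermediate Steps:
2727/(-3959) - 650/2054 = 2727*(-1/3959) - 650*1/2054 = -2727/3959 - 25/79 = -314408/312761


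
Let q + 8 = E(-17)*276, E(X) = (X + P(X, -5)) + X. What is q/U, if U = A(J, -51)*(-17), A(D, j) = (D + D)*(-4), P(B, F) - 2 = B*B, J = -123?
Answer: -1043/246 ≈ -4.2398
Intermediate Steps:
P(B, F) = 2 + B**2 (P(B, F) = 2 + B*B = 2 + B**2)
A(D, j) = -8*D (A(D, j) = (2*D)*(-4) = -8*D)
E(X) = 2 + X**2 + 2*X (E(X) = (X + (2 + X**2)) + X = (2 + X + X**2) + X = 2 + X**2 + 2*X)
U = -16728 (U = -8*(-123)*(-17) = 984*(-17) = -16728)
q = 70924 (q = -8 + (2 + (-17)**2 + 2*(-17))*276 = -8 + (2 + 289 - 34)*276 = -8 + 257*276 = -8 + 70932 = 70924)
q/U = 70924/(-16728) = 70924*(-1/16728) = -1043/246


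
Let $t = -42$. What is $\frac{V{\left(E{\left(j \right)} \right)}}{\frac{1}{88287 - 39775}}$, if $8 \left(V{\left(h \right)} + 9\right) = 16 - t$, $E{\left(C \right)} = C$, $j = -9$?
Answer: $-84896$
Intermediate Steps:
$V{\left(h \right)} = - \frac{7}{4}$ ($V{\left(h \right)} = -9 + \frac{16 - -42}{8} = -9 + \frac{16 + 42}{8} = -9 + \frac{1}{8} \cdot 58 = -9 + \frac{29}{4} = - \frac{7}{4}$)
$\frac{V{\left(E{\left(j \right)} \right)}}{\frac{1}{88287 - 39775}} = - \frac{7}{4 \frac{1}{88287 - 39775}} = - \frac{7}{4 \cdot \frac{1}{48512}} = - \frac{7 \frac{1}{\frac{1}{48512}}}{4} = \left(- \frac{7}{4}\right) 48512 = -84896$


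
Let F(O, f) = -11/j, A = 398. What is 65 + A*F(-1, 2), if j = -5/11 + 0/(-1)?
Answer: 48483/5 ≈ 9696.6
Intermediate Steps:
j = -5/11 (j = -5*1/11 + 0*(-1) = -5/11 + 0 = -5/11 ≈ -0.45455)
F(O, f) = 121/5 (F(O, f) = -11/(-5/11) = -11*(-11/5) = 121/5)
65 + A*F(-1, 2) = 65 + 398*(121/5) = 65 + 48158/5 = 48483/5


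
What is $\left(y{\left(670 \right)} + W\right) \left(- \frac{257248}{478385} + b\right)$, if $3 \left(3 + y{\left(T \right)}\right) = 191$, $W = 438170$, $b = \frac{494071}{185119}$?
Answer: $\frac{248127951336095516}{265674458445} \approx 9.3396 \cdot 10^{5}$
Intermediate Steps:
$b = \frac{494071}{185119}$ ($b = 494071 \cdot \frac{1}{185119} = \frac{494071}{185119} \approx 2.6689$)
$y{\left(T \right)} = \frac{182}{3}$ ($y{\left(T \right)} = -3 + \frac{1}{3} \cdot 191 = -3 + \frac{191}{3} = \frac{182}{3}$)
$\left(y{\left(670 \right)} + W\right) \left(- \frac{257248}{478385} + b\right) = \left(\frac{182}{3} + 438170\right) \left(- \frac{257248}{478385} + \frac{494071}{185119}\right) = \frac{1314692 \left(\left(-257248\right) \frac{1}{478385} + \frac{494071}{185119}\right)}{3} = \frac{1314692 \left(- \frac{257248}{478385} + \frac{494071}{185119}\right)}{3} = \frac{1314692}{3} \cdot \frac{188734662823}{88558152815} = \frac{248127951336095516}{265674458445}$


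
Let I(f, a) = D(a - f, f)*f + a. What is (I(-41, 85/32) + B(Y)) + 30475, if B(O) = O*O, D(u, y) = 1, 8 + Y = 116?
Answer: 1347221/32 ≈ 42101.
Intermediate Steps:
Y = 108 (Y = -8 + 116 = 108)
B(O) = O**2
I(f, a) = a + f (I(f, a) = 1*f + a = f + a = a + f)
(I(-41, 85/32) + B(Y)) + 30475 = ((85/32 - 41) + 108**2) + 30475 = ((85*(1/32) - 41) + 11664) + 30475 = ((85/32 - 41) + 11664) + 30475 = (-1227/32 + 11664) + 30475 = 372021/32 + 30475 = 1347221/32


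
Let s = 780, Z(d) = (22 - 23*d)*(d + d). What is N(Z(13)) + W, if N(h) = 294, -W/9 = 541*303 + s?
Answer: -1482033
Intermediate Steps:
Z(d) = 2*d*(22 - 23*d) (Z(d) = (22 - 23*d)*(2*d) = 2*d*(22 - 23*d))
W = -1482327 (W = -9*(541*303 + 780) = -9*(163923 + 780) = -9*164703 = -1482327)
N(Z(13)) + W = 294 - 1482327 = -1482033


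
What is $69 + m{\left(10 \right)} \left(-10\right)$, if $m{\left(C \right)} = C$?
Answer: $-31$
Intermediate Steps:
$69 + m{\left(10 \right)} \left(-10\right) = 69 + 10 \left(-10\right) = 69 - 100 = -31$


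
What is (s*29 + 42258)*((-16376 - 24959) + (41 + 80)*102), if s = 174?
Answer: -1371484872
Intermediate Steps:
(s*29 + 42258)*((-16376 - 24959) + (41 + 80)*102) = (174*29 + 42258)*((-16376 - 24959) + (41 + 80)*102) = (5046 + 42258)*(-41335 + 121*102) = 47304*(-41335 + 12342) = 47304*(-28993) = -1371484872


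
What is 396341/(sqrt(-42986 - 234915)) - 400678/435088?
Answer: -200339/217544 - 396341*I*sqrt(277901)/277901 ≈ -0.92091 - 751.84*I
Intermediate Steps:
396341/(sqrt(-42986 - 234915)) - 400678/435088 = 396341/(sqrt(-277901)) - 400678*1/435088 = 396341/((I*sqrt(277901))) - 200339/217544 = 396341*(-I*sqrt(277901)/277901) - 200339/217544 = -396341*I*sqrt(277901)/277901 - 200339/217544 = -200339/217544 - 396341*I*sqrt(277901)/277901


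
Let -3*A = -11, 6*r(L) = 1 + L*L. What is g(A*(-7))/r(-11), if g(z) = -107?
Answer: -321/61 ≈ -5.2623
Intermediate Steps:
r(L) = 1/6 + L**2/6 (r(L) = (1 + L*L)/6 = (1 + L**2)/6 = 1/6 + L**2/6)
A = 11/3 (A = -1/3*(-11) = 11/3 ≈ 3.6667)
g(A*(-7))/r(-11) = -107/(1/6 + (1/6)*(-11)**2) = -107/(1/6 + (1/6)*121) = -107/(1/6 + 121/6) = -107/61/3 = -107*3/61 = -321/61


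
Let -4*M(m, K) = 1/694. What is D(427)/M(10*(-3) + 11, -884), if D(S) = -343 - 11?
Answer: 982704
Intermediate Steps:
M(m, K) = -1/2776 (M(m, K) = -1/4/694 = -1/4*1/694 = -1/2776)
D(S) = -354
D(427)/M(10*(-3) + 11, -884) = -354/(-1/2776) = -354*(-2776) = 982704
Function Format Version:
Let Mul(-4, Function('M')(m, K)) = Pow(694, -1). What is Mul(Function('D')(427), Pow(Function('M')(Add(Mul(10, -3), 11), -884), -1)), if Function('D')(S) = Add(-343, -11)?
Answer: 982704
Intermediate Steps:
Function('M')(m, K) = Rational(-1, 2776) (Function('M')(m, K) = Mul(Rational(-1, 4), Pow(694, -1)) = Mul(Rational(-1, 4), Rational(1, 694)) = Rational(-1, 2776))
Function('D')(S) = -354
Mul(Function('D')(427), Pow(Function('M')(Add(Mul(10, -3), 11), -884), -1)) = Mul(-354, Pow(Rational(-1, 2776), -1)) = Mul(-354, -2776) = 982704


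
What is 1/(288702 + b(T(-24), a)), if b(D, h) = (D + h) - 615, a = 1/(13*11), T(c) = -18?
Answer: 143/41193868 ≈ 3.4714e-6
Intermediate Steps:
a = 1/143 ≈ 0.0069930
b(D, h) = -615 + D + h
1/(288702 + b(T(-24), a)) = 1/(288702 + (-615 - 18 + 1/143)) = 1/(288702 - 90518/143) = 1/(41193868/143) = 143/41193868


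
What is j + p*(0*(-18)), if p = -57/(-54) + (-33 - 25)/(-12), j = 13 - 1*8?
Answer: 5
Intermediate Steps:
j = 5 (j = 13 - 8 = 5)
p = 53/9 (p = -57*(-1/54) - 58*(-1/12) = 19/18 + 29/6 = 53/9 ≈ 5.8889)
j + p*(0*(-18)) = 5 + 53*(0*(-18))/9 = 5 + (53/9)*0 = 5 + 0 = 5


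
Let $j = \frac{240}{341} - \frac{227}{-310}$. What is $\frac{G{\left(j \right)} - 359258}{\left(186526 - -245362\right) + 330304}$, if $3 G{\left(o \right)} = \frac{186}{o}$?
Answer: $- \frac{879537503}{1866227112} \approx -0.47129$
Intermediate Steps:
$j = \frac{4897}{3410}$ ($j = 240 \cdot \frac{1}{341} - - \frac{227}{310} = \frac{240}{341} + \frac{227}{310} = \frac{4897}{3410} \approx 1.4361$)
$G{\left(o \right)} = \frac{62}{o}$ ($G{\left(o \right)} = \frac{186 \frac{1}{o}}{3} = \frac{62}{o}$)
$\frac{G{\left(j \right)} - 359258}{\left(186526 - -245362\right) + 330304} = \frac{\frac{62}{\frac{4897}{3410}} - 359258}{\left(186526 - -245362\right) + 330304} = \frac{62 \cdot \frac{3410}{4897} - 359258}{\left(186526 + 245362\right) + 330304} = \frac{\frac{211420}{4897} - 359258}{431888 + 330304} = - \frac{1759075006}{4897 \cdot 762192} = \left(- \frac{1759075006}{4897}\right) \frac{1}{762192} = - \frac{879537503}{1866227112}$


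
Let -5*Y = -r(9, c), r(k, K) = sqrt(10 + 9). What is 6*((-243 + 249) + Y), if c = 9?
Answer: 36 + 6*sqrt(19)/5 ≈ 41.231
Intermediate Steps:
r(k, K) = sqrt(19)
Y = sqrt(19)/5 (Y = -(-1)*sqrt(19)/5 = sqrt(19)/5 ≈ 0.87178)
6*((-243 + 249) + Y) = 6*((-243 + 249) + sqrt(19)/5) = 6*(6 + sqrt(19)/5) = 36 + 6*sqrt(19)/5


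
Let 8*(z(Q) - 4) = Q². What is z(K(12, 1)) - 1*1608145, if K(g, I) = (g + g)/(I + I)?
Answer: -1608123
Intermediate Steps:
K(g, I) = g/I (K(g, I) = (2*g)/((2*I)) = (2*g)*(1/(2*I)) = g/I)
z(Q) = 4 + Q²/8
z(K(12, 1)) - 1*1608145 = (4 + (12/1)²/8) - 1*1608145 = (4 + (12*1)²/8) - 1608145 = (4 + (⅛)*12²) - 1608145 = (4 + (⅛)*144) - 1608145 = (4 + 18) - 1608145 = 22 - 1608145 = -1608123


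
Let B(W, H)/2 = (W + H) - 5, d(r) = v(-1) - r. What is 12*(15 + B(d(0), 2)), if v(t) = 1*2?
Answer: 156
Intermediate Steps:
v(t) = 2
d(r) = 2 - r
B(W, H) = -10 + 2*H + 2*W (B(W, H) = 2*((W + H) - 5) = 2*((H + W) - 5) = 2*(-5 + H + W) = -10 + 2*H + 2*W)
12*(15 + B(d(0), 2)) = 12*(15 + (-10 + 2*2 + 2*(2 - 1*0))) = 12*(15 + (-10 + 4 + 2*(2 + 0))) = 12*(15 + (-10 + 4 + 2*2)) = 12*(15 + (-10 + 4 + 4)) = 12*(15 - 2) = 12*13 = 156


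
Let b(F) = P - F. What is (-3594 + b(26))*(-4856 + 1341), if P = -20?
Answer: 12794600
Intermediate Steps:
b(F) = -20 - F
(-3594 + b(26))*(-4856 + 1341) = (-3594 + (-20 - 1*26))*(-4856 + 1341) = (-3594 + (-20 - 26))*(-3515) = (-3594 - 46)*(-3515) = -3640*(-3515) = 12794600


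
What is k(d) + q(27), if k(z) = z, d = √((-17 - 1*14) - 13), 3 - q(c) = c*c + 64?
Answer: -790 + 2*I*√11 ≈ -790.0 + 6.6332*I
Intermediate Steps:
q(c) = -61 - c² (q(c) = 3 - (c*c + 64) = 3 - (c² + 64) = 3 - (64 + c²) = 3 + (-64 - c²) = -61 - c²)
d = 2*I*√11 (d = √((-17 - 14) - 13) = √(-31 - 13) = √(-44) = 2*I*√11 ≈ 6.6332*I)
k(d) + q(27) = 2*I*√11 + (-61 - 1*27²) = 2*I*√11 + (-61 - 1*729) = 2*I*√11 + (-61 - 729) = 2*I*√11 - 790 = -790 + 2*I*√11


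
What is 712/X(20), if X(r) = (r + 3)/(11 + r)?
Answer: 22072/23 ≈ 959.65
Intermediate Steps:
X(r) = (3 + r)/(11 + r)
712/X(20) = 712/(((3 + 20)/(11 + 20))) = 712/((23/31)) = 712/(((1/31)*23)) = 712/(23/31) = 712*(31/23) = 22072/23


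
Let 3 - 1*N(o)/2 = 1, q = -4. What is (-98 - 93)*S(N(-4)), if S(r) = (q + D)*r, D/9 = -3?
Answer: 23684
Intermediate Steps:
N(o) = 4 (N(o) = 6 - 2*1 = 6 - 2 = 4)
D = -27 (D = 9*(-3) = -27)
S(r) = -31*r (S(r) = (-4 - 27)*r = -31*r)
(-98 - 93)*S(N(-4)) = (-98 - 93)*(-31*4) = -191*(-124) = 23684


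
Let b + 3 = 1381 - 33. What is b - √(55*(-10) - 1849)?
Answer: 1345 - I*√2399 ≈ 1345.0 - 48.98*I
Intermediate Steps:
b = 1345 (b = -3 + (1381 - 33) = -3 + 1348 = 1345)
b - √(55*(-10) - 1849) = 1345 - √(55*(-10) - 1849) = 1345 - √(-550 - 1849) = 1345 - √(-2399) = 1345 - I*√2399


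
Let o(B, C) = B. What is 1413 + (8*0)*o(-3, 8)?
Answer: 1413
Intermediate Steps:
1413 + (8*0)*o(-3, 8) = 1413 + (8*0)*(-3) = 1413 + 0*(-3) = 1413 + 0 = 1413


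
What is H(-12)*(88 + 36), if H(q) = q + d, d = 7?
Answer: -620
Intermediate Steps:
H(q) = 7 + q (H(q) = q + 7 = 7 + q)
H(-12)*(88 + 36) = (7 - 12)*(88 + 36) = -5*124 = -620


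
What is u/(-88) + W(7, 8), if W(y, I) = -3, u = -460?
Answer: 49/22 ≈ 2.2273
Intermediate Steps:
u/(-88) + W(7, 8) = -460/(-88) - 3 = -1/88*(-460) - 3 = 115/22 - 3 = 49/22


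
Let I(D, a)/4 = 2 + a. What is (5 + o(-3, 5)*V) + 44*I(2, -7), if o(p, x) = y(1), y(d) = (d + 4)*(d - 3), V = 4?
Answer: -915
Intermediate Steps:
y(d) = (-3 + d)*(4 + d) (y(d) = (4 + d)*(-3 + d) = (-3 + d)*(4 + d))
o(p, x) = -10 (o(p, x) = -12 + 1 + 1**2 = -12 + 1 + 1 = -10)
I(D, a) = 8 + 4*a (I(D, a) = 4*(2 + a) = 8 + 4*a)
(5 + o(-3, 5)*V) + 44*I(2, -7) = (5 - 10*4) + 44*(8 + 4*(-7)) = (5 - 40) + 44*(8 - 28) = -35 + 44*(-20) = -35 - 880 = -915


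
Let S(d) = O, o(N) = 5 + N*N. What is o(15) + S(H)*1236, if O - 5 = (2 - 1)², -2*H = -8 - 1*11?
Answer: 7646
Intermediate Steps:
H = 19/2 (H = -(-8 - 1*11)/2 = -(-8 - 11)/2 = -½*(-19) = 19/2 ≈ 9.5000)
o(N) = 5 + N²
O = 6 (O = 5 + (2 - 1)² = 5 + 1² = 5 + 1 = 6)
S(d) = 6
o(15) + S(H)*1236 = (5 + 15²) + 6*1236 = (5 + 225) + 7416 = 230 + 7416 = 7646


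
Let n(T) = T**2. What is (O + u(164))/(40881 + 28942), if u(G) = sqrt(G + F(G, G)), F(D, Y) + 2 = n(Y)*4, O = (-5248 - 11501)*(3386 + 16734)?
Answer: -336989880/69823 + sqrt(107746)/69823 ≈ -4826.3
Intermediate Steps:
O = -336989880 (O = -16749*20120 = -336989880)
F(D, Y) = -2 + 4*Y**2 (F(D, Y) = -2 + Y**2*4 = -2 + 4*Y**2)
u(G) = sqrt(-2 + G + 4*G**2) (u(G) = sqrt(G + (-2 + 4*G**2)) = sqrt(-2 + G + 4*G**2))
(O + u(164))/(40881 + 28942) = (-336989880 + sqrt(-2 + 164 + 4*164**2))/(40881 + 28942) = (-336989880 + sqrt(-2 + 164 + 4*26896))/69823 = (-336989880 + sqrt(-2 + 164 + 107584))*(1/69823) = (-336989880 + sqrt(107746))*(1/69823) = -336989880/69823 + sqrt(107746)/69823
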